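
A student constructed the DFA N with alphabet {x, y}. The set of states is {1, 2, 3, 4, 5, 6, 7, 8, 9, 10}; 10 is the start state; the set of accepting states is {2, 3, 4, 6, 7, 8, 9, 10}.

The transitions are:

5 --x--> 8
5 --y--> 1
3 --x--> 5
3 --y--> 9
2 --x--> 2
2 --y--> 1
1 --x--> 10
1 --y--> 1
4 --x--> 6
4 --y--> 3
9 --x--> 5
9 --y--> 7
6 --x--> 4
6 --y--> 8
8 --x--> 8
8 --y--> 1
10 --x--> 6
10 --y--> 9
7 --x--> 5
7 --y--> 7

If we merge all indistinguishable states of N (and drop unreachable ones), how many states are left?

6

States {2} cannot be reached from the start state, so discard them.
Start with accepting vs non-accepting: {3,4,6,7,8,9,10} | {1,5}.
Split {3,4,6,7,8,9,10} by δ(·,x) → {4,6,8,10} and {3,7,9}.
On input y, block {4,6,8,10} splits into {4,10} and {6} and {8}.
Split {1,5} by δ(·,x) → {1} and {5}.
No further refinement is possible. Final partition (6 blocks): {4,10} | {1} | {3,7,9} | {6} | {8} | {5}.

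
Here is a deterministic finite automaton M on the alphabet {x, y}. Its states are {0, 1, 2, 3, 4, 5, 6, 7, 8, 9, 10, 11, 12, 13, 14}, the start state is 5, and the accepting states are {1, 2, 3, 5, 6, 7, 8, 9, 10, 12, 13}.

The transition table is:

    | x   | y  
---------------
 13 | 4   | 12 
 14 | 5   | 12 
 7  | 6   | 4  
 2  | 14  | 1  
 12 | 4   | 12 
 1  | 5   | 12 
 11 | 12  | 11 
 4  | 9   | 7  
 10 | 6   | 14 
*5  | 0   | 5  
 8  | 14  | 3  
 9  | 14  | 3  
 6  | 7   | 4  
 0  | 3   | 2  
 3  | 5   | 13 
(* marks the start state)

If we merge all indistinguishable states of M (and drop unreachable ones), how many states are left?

States {8,10,11} cannot be reached from the start state, so discard them.
Initial partition by acceptance: {1,2,3,5,6,7,9,12,13} | {0,4,14}.
Split {1,2,3,5,6,7,9,12,13} by δ(·,x) → {2,5,9,12,13} and {1,3,6,7}.
Refine {2,5,9,12,13} on symbol y: members go to different blocks, giving {5,12,13} and {2,9}.
Refine {0,4,14} on symbol x: members go to different blocks, giving {0} and {4} and {14}.
On input x, block {5,12,13} splits into {12,13} and {5}.
On input x, block {1,3,6,7} splits into {1,3} and {6,7}.
No further refinement is possible. Final partition (8 blocks): {12,13} | {0} | {1,3} | {2,9} | {4} | {14} | {5} | {6,7}.

8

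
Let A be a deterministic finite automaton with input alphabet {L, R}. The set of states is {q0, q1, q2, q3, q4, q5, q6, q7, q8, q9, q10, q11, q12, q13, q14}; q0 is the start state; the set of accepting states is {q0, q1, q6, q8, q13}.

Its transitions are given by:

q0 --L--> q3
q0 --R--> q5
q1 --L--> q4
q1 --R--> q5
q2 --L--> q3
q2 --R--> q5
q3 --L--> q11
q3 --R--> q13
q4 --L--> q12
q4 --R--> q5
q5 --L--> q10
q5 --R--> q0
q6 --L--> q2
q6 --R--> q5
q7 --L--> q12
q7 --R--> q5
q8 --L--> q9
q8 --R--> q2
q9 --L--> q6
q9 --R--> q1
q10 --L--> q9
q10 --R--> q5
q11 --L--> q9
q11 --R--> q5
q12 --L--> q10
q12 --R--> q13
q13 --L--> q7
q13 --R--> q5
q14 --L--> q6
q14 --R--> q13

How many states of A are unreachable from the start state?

2

BFS from q0 reaches {q0, q1, q2, q3, q4, q5, q6, q7, q9, q10, q11, q12, q13}; the 2 state(s) q8, q14 are never visited.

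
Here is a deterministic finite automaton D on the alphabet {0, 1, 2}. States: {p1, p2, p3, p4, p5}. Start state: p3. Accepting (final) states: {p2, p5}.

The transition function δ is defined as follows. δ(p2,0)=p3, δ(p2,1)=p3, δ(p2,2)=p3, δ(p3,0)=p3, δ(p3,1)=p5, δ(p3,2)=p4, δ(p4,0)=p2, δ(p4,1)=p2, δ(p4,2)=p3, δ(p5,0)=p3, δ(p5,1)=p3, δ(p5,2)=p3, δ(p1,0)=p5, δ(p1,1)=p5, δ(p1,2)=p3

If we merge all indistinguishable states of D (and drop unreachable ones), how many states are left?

3

Reachable states from the start: {p2,p3,p4,p5}. Unreachable: {p1} — drop them.
Initial partition by acceptance: {p2,p5} | {p3,p4}.
Split {p3,p4} by δ(·,0) → {p3} and {p4}.
Stable partition: {p2,p5} | {p3} | {p4} — 3 equivalence classes.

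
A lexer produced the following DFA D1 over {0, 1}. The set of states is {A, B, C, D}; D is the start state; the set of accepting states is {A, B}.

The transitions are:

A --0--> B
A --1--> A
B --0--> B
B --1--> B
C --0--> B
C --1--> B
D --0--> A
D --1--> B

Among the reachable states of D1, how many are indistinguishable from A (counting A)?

First remove the unreachable states {C}; 3 states remain.
Initial partition by acceptance: {A,B} | {D}.
Stable partition: {A,B} | {D} — 2 equivalence classes.
State A belongs to the block {A,B}, which has 2 states.

2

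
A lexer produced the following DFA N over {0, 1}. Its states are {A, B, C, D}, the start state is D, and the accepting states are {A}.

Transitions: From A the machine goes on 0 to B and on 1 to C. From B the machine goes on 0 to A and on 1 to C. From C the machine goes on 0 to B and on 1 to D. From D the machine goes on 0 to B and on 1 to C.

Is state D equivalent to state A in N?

Every state is reachable, so we keep all 4.
Initial partition by acceptance: {A} | {B,C,D}.
On input 0, block {B,C,D} splits into {C,D} and {B}.
No further refinement is possible. Final partition (3 blocks): {A} | {C,D} | {B}.
D and A end up in different blocks, so they are distinguishable. For instance, the string 'ε' is accepted from only A.

No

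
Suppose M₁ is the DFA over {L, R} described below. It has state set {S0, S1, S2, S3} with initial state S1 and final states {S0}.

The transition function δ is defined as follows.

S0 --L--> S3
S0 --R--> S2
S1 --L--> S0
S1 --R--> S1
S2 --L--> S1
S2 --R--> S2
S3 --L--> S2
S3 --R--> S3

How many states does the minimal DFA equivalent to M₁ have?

All states are reachable from the start state.
Initial partition by acceptance: {S0} | {S1,S2,S3}.
Refine {S1,S2,S3} on symbol L: members go to different blocks, giving {S2,S3} and {S1}.
On input L, block {S2,S3} splits into {S2} and {S3}.
Stable partition: {S0} | {S2} | {S1} | {S3} — 4 equivalence classes.

4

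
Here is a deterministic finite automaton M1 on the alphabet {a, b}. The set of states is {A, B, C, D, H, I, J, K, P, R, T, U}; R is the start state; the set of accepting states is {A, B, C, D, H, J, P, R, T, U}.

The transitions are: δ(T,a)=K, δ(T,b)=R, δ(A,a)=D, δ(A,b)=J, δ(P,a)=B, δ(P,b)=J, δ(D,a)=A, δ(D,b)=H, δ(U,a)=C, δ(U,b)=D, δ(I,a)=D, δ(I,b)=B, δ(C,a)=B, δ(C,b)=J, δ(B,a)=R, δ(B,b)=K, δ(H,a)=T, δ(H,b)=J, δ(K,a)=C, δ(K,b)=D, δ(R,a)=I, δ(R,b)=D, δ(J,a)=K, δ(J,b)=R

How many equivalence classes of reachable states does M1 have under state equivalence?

Reachable states from the start: {A,B,C,D,H,I,J,K,R,T}. Unreachable: {P,U} — drop them.
Initial partition by acceptance: {A,B,C,D,H,J,R,T} | {I,K}.
Refine {A,B,C,D,H,J,R,T} on symbol a: members go to different blocks, giving {A,B,C,D,H} and {J,R,T}.
Split {A,B,C,D,H} by δ(·,a) → {A,C,D} and {B,H}.
Refine {A,C,D} on symbol a: members go to different blocks, giving {A,D} and {C}.
Split {A,D} by δ(·,b) → {D} and {A}.
Split {I,K} by δ(·,a) → {I} and {K}.
Split {J,R,T} by δ(·,a) → {J,T} and {R}.
On input a, block {B,H} splits into {B} and {H}.
No further refinement is possible. Final partition (9 blocks): {D} | {I} | {J,T} | {B} | {C} | {A} | {K} | {R} | {H}.

9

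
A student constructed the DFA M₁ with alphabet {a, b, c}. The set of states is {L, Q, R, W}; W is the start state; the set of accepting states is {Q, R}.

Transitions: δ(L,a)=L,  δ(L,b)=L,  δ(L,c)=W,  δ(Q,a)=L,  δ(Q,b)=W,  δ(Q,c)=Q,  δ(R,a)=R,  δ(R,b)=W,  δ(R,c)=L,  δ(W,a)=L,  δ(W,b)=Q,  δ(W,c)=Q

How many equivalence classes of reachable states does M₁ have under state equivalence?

States {R} cannot be reached from the start state, so discard them.
Start with accepting vs non-accepting: {Q} | {L,W}.
On input b, block {L,W} splits into {L} and {W}.
The partition is now stable with 3 blocks: {Q} | {L} | {W}.

3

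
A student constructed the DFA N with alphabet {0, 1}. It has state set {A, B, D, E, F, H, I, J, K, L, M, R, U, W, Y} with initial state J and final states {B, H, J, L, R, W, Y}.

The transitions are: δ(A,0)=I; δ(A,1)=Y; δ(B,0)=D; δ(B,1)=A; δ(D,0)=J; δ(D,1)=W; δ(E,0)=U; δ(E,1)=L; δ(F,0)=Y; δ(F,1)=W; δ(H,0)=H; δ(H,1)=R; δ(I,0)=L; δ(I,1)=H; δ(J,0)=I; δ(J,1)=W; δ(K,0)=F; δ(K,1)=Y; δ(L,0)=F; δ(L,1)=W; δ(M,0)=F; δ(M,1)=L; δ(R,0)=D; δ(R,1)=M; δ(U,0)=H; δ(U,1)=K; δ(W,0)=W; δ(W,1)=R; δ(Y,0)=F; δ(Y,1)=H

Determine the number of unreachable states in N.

No path from J leads to A, B, E, K, U; the other 10 states are all reachable.

5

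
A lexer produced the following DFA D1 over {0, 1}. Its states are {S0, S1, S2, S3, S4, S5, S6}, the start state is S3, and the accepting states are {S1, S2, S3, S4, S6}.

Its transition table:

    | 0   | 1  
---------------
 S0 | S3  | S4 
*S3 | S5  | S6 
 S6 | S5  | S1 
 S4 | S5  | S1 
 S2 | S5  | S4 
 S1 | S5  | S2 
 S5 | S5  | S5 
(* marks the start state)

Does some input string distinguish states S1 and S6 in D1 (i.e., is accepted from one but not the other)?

First remove the unreachable states {S0}; 6 states remain.
Start with accepting vs non-accepting: {S1,S2,S3,S4,S6} | {S5}.
Stable partition: {S1,S2,S3,S4,S6} | {S5} — 2 equivalence classes.
S1 and S6 lie in the same block of the stable partition, so they are equivalent — no string distinguishes them.

No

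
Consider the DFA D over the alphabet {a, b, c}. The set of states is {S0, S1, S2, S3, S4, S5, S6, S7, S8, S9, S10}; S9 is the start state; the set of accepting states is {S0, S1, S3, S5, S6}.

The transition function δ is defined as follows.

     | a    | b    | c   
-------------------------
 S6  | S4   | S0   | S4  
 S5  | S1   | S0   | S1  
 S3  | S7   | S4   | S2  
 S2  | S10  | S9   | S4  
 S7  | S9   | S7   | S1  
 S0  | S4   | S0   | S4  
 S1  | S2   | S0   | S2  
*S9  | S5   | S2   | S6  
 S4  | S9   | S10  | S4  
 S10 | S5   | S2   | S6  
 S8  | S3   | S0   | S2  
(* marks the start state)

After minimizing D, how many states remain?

4

Reachable states from the start: {S0,S1,S2,S4,S5,S6,S9,S10}. Unreachable: {S3,S7,S8} — drop them.
Initial partition by acceptance: {S0,S1,S5,S6} | {S2,S4,S9,S10}.
Refine {S0,S1,S5,S6} on symbol a: members go to different blocks, giving {S0,S1,S6} and {S5}.
Refine {S2,S4,S9,S10} on symbol a: members go to different blocks, giving {S2,S4} and {S9,S10}.
The partition is now stable with 4 blocks: {S0,S1,S6} | {S2,S4} | {S5} | {S9,S10}.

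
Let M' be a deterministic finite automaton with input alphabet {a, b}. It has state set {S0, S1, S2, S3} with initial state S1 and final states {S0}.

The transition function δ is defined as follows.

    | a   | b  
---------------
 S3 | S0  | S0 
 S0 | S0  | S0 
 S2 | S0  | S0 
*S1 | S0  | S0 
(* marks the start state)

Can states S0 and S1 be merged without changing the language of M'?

No

States {S2,S3} cannot be reached from the start state, so discard them.
Initial partition by acceptance: {S0} | {S1}.
The partition is now stable with 2 blocks: {S0} | {S1}.
S0 and S1 end up in different blocks, so they are distinguishable. For instance, the string 'ε' is accepted from only S0.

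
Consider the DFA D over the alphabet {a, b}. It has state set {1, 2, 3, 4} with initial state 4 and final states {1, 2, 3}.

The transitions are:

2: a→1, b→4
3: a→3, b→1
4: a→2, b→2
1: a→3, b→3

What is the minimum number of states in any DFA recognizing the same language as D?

All states are reachable from the start state.
P0 = {1,2,3} | {4}.
On input b, block {1,2,3} splits into {1,3} and {2}.
The partition is now stable with 3 blocks: {1,3} | {4} | {2}.

3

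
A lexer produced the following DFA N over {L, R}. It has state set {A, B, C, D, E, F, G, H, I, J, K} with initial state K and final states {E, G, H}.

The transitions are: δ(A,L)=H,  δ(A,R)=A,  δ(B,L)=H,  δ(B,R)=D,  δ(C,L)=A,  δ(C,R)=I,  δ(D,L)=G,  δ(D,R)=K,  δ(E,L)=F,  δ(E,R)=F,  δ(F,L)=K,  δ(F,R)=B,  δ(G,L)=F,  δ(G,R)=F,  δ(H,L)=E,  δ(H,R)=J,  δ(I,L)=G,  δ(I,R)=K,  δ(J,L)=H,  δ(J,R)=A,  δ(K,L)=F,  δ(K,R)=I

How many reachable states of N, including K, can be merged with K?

1

Reachable states from the start: {A,B,D,E,F,G,H,I,J,K}. Unreachable: {C} — drop them.
Initial partition by acceptance: {E,G,H} | {A,B,D,F,I,J,K}.
Refine {E,G,H} on symbol L: members go to different blocks, giving {E,G} and {H}.
Split {A,B,D,F,I,J,K} by δ(·,L) → {A,B,J} and {D,I} and {F,K}.
Split {A,B,J} by δ(·,R) → {A,J} and {B}.
On input R, block {F,K} splits into {F} and {K}.
The partition is now stable with 7 blocks: {E,G} | {A,J} | {H} | {D,I} | {F} | {B} | {K}.
The equivalence class containing K is {K}, of size 1.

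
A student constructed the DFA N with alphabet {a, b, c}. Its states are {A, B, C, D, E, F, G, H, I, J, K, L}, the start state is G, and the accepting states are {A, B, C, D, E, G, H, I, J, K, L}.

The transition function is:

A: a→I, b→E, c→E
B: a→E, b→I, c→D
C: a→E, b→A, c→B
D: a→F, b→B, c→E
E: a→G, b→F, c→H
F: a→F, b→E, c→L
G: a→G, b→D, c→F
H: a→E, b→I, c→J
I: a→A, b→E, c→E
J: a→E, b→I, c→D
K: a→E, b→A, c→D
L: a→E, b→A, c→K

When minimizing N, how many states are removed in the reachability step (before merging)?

Starting at G and following transitions, the reachable set is {A, B, D, E, F, G, H, I, J, K, L}. That leaves C unreachable — 1 in total.

1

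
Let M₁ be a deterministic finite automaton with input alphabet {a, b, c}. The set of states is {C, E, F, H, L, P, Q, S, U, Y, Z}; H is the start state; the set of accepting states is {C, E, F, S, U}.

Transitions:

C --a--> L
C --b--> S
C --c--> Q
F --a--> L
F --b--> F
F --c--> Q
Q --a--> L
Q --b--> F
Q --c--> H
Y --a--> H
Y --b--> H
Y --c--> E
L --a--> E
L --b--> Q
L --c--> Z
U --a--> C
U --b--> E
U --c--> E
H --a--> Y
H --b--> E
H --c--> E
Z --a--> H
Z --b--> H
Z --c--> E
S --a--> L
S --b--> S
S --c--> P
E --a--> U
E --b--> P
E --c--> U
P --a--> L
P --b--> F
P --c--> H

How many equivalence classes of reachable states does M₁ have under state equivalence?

7

Start with accepting vs non-accepting: {C,E,F,S,U} | {H,L,P,Q,Y,Z}.
Refine {C,E,F,S,U} on symbol a: members go to different blocks, giving {C,F,S} and {E,U}.
On input a, block {H,L,P,Q,Y,Z} splits into {H,P,Q,Y,Z} and {L}.
Refine {H,P,Q,Y,Z} on symbol a: members go to different blocks, giving {H,Y,Z} and {P,Q}.
Refine {H,Y,Z} on symbol b: members go to different blocks, giving {Y,Z} and {H}.
On input a, block {E,U} splits into {U} and {E}.
The partition is now stable with 7 blocks: {C,F,S} | {Y,Z} | {U} | {L} | {P,Q} | {H} | {E}.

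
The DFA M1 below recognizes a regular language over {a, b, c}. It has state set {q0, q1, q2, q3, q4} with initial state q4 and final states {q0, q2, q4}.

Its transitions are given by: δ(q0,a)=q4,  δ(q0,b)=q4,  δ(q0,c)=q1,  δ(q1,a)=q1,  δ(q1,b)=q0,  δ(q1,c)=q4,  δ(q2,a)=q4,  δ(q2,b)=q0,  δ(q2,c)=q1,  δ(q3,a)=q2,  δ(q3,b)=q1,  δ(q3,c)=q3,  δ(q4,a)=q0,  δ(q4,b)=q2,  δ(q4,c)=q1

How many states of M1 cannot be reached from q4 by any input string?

BFS from q4 reaches {q0, q1, q2, q4}; the 1 state(s) q3 are never visited.

1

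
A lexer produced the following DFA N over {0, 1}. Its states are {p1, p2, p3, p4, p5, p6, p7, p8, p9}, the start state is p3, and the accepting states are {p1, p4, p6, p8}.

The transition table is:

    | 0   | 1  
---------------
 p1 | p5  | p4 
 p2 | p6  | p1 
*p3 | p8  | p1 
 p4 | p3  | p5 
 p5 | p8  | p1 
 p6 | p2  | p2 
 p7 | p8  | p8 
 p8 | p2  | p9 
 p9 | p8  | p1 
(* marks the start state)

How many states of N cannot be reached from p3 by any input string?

BFS from p3 reaches {p1, p2, p3, p4, p5, p6, p8, p9}; the 1 state(s) p7 are never visited.

1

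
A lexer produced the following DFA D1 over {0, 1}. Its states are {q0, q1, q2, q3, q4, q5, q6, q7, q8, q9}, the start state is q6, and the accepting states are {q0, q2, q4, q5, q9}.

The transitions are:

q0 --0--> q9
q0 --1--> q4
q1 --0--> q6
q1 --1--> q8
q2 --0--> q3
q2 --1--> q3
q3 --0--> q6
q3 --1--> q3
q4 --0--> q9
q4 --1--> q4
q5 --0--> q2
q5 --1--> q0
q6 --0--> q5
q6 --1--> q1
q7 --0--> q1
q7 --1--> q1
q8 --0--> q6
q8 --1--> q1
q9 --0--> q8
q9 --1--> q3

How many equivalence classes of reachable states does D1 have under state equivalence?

4

States {q7} cannot be reached from the start state, so discard them.
Start with accepting vs non-accepting: {q0,q2,q4,q5,q9} | {q1,q3,q6,q8}.
Refine {q0,q2,q4,q5,q9} on symbol 0: members go to different blocks, giving {q0,q4,q5} and {q2,q9}.
Refine {q1,q3,q6,q8} on symbol 0: members go to different blocks, giving {q1,q3,q8} and {q6}.
The partition is now stable with 4 blocks: {q0,q4,q5} | {q1,q3,q8} | {q2,q9} | {q6}.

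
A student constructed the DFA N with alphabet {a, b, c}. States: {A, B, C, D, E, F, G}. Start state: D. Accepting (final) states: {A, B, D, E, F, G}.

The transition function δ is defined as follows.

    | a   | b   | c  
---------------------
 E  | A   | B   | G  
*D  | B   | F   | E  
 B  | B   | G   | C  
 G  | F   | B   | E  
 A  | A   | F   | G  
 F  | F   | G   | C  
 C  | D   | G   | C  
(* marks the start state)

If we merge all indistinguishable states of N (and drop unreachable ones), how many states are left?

Start with accepting vs non-accepting: {A,B,D,E,F,G} | {C}.
Refine {A,B,D,E,F,G} on symbol c: members go to different blocks, giving {A,D,E,G} and {B,F}.
Split {A,D,E,G} by δ(·,a) → {A,E} and {D,G}.
No further refinement is possible. Final partition (4 blocks): {A,E} | {C} | {B,F} | {D,G}.

4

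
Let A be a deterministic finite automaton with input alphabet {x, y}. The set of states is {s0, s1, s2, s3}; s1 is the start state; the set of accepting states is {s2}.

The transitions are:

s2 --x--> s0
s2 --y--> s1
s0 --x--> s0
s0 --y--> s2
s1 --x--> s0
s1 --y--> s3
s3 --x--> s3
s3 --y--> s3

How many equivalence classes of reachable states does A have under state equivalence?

Every state is reachable, so we keep all 4.
Initial partition by acceptance: {s2} | {s0,s1,s3}.
Refine {s0,s1,s3} on symbol y: members go to different blocks, giving {s1,s3} and {s0}.
On input x, block {s1,s3} splits into {s1} and {s3}.
Stable partition: {s2} | {s1} | {s0} | {s3} — 4 equivalence classes.

4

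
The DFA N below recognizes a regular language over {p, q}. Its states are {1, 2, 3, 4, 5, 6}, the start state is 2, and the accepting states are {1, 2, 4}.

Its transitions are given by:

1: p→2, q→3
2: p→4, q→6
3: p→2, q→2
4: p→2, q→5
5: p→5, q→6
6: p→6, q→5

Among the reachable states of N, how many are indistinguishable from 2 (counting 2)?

2

Reachable states from the start: {2,4,5,6}. Unreachable: {1,3} — drop them.
P0 = {2,4} | {5,6}.
The partition is now stable with 2 blocks: {2,4} | {5,6}.
State 2 belongs to the block {2,4}, which has 2 states.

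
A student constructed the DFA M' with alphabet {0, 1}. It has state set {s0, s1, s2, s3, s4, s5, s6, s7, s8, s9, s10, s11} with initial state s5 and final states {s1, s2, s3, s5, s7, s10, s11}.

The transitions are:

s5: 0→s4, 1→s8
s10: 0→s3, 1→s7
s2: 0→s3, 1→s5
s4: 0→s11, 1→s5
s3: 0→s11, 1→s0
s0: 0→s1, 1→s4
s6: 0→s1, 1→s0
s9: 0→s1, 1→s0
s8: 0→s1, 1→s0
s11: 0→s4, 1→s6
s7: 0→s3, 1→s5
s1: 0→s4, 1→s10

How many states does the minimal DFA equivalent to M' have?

8

Reachable states from the start: {s0,s1,s3,s4,s5,s6,s7,s8,s10,s11}. Unreachable: {s2,s9} — drop them.
P0 = {s1,s3,s5,s7,s10,s11} | {s0,s4,s6,s8}.
On input 0, block {s1,s3,s5,s7,s10,s11} splits into {s1,s5,s11} and {s3,s7,s10}.
Refine {s1,s5,s11} on symbol 1: members go to different blocks, giving {s5,s11} and {s1}.
Refine {s0,s4,s6,s8} on symbol 0: members go to different blocks, giving {s0,s6,s8} and {s4}.
Refine {s0,s6,s8} on symbol 1: members go to different blocks, giving {s6,s8} and {s0}.
On input 0, block {s3,s7,s10} splits into {s7,s10} and {s3}.
Split {s7,s10} by δ(·,1) → {s7} and {s10}.
No further refinement is possible. Final partition (8 blocks): {s5,s11} | {s6,s8} | {s7} | {s1} | {s4} | {s0} | {s3} | {s10}.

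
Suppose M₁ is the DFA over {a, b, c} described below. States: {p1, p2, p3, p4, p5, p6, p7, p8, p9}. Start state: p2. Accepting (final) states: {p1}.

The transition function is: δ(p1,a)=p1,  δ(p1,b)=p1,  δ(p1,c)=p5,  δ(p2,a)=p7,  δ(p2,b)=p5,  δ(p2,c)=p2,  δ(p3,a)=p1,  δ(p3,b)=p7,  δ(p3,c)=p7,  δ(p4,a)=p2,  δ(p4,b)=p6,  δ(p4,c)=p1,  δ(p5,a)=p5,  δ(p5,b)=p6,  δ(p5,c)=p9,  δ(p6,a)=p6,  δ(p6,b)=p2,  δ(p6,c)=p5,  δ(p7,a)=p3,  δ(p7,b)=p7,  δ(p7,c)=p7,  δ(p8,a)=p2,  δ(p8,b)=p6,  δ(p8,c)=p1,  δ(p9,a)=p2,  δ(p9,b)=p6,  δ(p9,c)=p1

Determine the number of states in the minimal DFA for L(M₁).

States {p4,p8} cannot be reached from the start state, so discard them.
Initial partition by acceptance: {p1} | {p2,p3,p5,p6,p7,p9}.
On input a, block {p2,p3,p5,p6,p7,p9} splits into {p2,p5,p6,p7,p9} and {p3}.
On input a, block {p2,p5,p6,p7,p9} splits into {p2,p5,p6,p9} and {p7}.
Split {p2,p5,p6,p9} by δ(·,a) → {p5,p6,p9} and {p2}.
Refine {p5,p6,p9} on symbol a: members go to different blocks, giving {p5,p6} and {p9}.
Split {p5,p6} by δ(·,b) → {p5} and {p6}.
No further refinement is possible. Final partition (7 blocks): {p1} | {p5} | {p3} | {p7} | {p2} | {p9} | {p6}.

7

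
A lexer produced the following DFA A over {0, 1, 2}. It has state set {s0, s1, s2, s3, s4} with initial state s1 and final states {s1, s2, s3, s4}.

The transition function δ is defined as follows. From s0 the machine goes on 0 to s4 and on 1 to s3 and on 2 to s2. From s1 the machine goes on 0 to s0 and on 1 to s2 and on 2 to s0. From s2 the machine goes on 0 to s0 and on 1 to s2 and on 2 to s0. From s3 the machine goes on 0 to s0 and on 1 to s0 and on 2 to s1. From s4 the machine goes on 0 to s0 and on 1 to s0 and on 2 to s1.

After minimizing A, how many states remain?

Every state is reachable, so we keep all 5.
Initial partition by acceptance: {s1,s2,s3,s4} | {s0}.
Split {s1,s2,s3,s4} by δ(·,1) → {s1,s2} and {s3,s4}.
Stable partition: {s1,s2} | {s0} | {s3,s4} — 3 equivalence classes.

3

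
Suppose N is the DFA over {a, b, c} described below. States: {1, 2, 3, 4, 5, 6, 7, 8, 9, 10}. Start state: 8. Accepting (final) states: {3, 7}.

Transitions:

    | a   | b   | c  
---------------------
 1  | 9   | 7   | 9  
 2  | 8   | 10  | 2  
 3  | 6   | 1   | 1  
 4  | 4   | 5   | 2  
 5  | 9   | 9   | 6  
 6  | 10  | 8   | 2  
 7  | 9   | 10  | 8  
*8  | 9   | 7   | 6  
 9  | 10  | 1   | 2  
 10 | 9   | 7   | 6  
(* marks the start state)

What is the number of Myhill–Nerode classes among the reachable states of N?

First remove the unreachable states {3,4,5}; 7 states remain.
P0 = {7} | {1,2,6,8,9,10}.
On input b, block {1,2,6,8,9,10} splits into {1,8,10} and {2,6,9}.
Stable partition: {7} | {1,8,10} | {2,6,9} — 3 equivalence classes.

3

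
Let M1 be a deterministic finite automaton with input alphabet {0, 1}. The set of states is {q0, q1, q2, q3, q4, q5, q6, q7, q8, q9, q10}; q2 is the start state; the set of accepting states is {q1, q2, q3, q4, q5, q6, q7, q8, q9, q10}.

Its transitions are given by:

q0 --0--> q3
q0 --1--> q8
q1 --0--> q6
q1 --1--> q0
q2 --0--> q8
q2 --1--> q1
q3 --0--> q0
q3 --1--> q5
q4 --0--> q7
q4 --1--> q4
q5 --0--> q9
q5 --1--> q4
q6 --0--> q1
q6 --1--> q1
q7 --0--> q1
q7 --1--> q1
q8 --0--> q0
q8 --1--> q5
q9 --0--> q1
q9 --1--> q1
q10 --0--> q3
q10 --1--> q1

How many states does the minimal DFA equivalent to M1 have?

6

First remove the unreachable states {q10}; 10 states remain.
P0 = {q1,q2,q3,q4,q5,q6,q7,q8,q9} | {q0}.
Refine {q1,q2,q3,q4,q5,q6,q7,q8,q9} on symbol 0: members go to different blocks, giving {q1,q2,q4,q5,q6,q7,q9} and {q3,q8}.
On input 0, block {q1,q2,q4,q5,q6,q7,q9} splits into {q1,q4,q5,q6,q7,q9} and {q2}.
On input 1, block {q1,q4,q5,q6,q7,q9} splits into {q4,q5,q6,q7,q9} and {q1}.
Refine {q4,q5,q6,q7,q9} on symbol 0: members go to different blocks, giving {q6,q7,q9} and {q4,q5}.
No further refinement is possible. Final partition (6 blocks): {q6,q7,q9} | {q0} | {q3,q8} | {q2} | {q1} | {q4,q5}.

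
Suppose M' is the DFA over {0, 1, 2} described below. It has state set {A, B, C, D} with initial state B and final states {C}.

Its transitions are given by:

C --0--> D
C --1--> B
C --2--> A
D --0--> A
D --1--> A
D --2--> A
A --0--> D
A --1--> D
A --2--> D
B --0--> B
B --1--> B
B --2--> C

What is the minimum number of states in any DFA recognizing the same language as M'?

P0 = {C} | {A,B,D}.
On input 2, block {A,B,D} splits into {A,D} and {B}.
The partition is now stable with 3 blocks: {C} | {A,D} | {B}.

3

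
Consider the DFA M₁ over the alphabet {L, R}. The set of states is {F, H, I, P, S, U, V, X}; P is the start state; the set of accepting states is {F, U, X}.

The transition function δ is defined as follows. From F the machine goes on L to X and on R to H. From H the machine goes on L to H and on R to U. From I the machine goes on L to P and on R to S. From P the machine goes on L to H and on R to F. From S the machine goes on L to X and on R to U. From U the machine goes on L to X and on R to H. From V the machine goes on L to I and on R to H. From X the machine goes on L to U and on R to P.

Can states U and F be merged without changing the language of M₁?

First remove the unreachable states {I,S,V}; 5 states remain.
P0 = {F,U,X} | {H,P}.
No further refinement is possible. Final partition (2 blocks): {F,U,X} | {H,P}.
U and F lie in the same block of the stable partition, so they are equivalent — no string distinguishes them.

Yes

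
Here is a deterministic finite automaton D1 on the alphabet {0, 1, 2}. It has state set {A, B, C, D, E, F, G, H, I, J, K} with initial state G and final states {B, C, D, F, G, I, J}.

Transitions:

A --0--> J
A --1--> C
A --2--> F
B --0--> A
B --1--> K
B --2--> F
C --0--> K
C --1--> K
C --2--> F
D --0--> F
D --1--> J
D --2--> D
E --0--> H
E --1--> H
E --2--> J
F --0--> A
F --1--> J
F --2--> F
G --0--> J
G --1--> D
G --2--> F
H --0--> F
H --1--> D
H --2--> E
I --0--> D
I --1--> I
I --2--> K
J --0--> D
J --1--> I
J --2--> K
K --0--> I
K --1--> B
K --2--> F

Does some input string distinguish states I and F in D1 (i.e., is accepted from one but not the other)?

Yes

States {E,H} cannot be reached from the start state, so discard them.
Start with accepting vs non-accepting: {B,C,D,F,G,I,J} | {A,K}.
Split {B,C,D,F,G,I,J} by δ(·,0) → {D,G,I,J} and {B,C,F}.
Refine {D,G,I,J} on symbol 0: members go to different blocks, giving {G,I,J} and {D}.
Refine {G,I,J} on symbol 0: members go to different blocks, giving {I,J} and {G}.
Split {B,C,F} by δ(·,1) → {B,C} and {F}.
No further refinement is possible. Final partition (6 blocks): {I,J} | {A,K} | {B,C} | {D} | {G} | {F}.
I and F end up in different blocks, so they are distinguishable. For instance, the string '0' is accepted from only I.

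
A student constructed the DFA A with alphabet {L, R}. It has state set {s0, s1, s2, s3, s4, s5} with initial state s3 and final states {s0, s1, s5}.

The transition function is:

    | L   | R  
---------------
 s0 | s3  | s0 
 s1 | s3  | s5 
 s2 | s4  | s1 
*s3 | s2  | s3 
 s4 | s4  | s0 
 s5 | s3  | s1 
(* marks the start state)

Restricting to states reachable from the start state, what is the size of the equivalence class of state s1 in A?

All states are reachable from the start state.
Initial partition by acceptance: {s0,s1,s5} | {s2,s3,s4}.
Split {s2,s3,s4} by δ(·,R) → {s2,s4} and {s3}.
Stable partition: {s0,s1,s5} | {s2,s4} | {s3} — 3 equivalence classes.
The equivalence class containing s1 is {s0,s1,s5}, of size 3.

3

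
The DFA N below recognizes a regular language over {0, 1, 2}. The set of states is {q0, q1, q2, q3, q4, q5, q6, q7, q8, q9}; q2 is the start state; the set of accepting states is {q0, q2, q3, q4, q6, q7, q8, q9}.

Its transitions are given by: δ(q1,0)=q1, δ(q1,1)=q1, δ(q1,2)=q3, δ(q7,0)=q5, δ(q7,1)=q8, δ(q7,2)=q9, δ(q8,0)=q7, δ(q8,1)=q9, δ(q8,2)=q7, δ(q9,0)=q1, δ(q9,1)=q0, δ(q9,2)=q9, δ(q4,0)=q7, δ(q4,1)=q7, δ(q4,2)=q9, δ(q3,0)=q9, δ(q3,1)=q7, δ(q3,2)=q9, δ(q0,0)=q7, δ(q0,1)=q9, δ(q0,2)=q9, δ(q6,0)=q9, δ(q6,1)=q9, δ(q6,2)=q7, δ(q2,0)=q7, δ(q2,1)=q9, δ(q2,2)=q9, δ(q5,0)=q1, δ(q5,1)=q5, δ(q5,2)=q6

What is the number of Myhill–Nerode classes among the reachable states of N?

First remove the unreachable states {q4}; 9 states remain.
Start with accepting vs non-accepting: {q0,q2,q3,q6,q7,q8,q9} | {q1,q5}.
Split {q0,q2,q3,q6,q7,q8,q9} by δ(·,0) → {q0,q2,q3,q6,q8} and {q7,q9}.
No further refinement is possible. Final partition (3 blocks): {q0,q2,q3,q6,q8} | {q1,q5} | {q7,q9}.

3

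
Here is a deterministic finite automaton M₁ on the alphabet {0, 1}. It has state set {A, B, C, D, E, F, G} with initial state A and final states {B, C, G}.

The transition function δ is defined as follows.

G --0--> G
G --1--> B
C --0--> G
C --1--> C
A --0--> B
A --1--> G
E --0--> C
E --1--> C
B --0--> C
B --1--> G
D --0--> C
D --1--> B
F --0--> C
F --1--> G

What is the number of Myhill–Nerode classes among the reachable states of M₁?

2

Reachable states from the start: {A,B,C,G}. Unreachable: {D,E,F} — drop them.
Initial partition by acceptance: {B,C,G} | {A}.
The partition is now stable with 2 blocks: {B,C,G} | {A}.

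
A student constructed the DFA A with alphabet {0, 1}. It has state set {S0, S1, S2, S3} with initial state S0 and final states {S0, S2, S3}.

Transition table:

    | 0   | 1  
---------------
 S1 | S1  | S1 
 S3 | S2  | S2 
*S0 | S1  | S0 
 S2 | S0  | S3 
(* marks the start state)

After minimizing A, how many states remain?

Reachable states from the start: {S0,S1}. Unreachable: {S2,S3} — drop them.
P0 = {S0} | {S1}.
No further refinement is possible. Final partition (2 blocks): {S0} | {S1}.

2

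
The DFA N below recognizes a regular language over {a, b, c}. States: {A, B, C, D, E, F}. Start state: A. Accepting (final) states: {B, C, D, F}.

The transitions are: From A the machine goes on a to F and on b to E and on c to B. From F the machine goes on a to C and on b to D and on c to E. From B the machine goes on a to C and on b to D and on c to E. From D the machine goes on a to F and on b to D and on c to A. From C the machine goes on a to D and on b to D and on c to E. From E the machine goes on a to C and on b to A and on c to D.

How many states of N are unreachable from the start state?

0

A breadth-first search from the start state visits every state.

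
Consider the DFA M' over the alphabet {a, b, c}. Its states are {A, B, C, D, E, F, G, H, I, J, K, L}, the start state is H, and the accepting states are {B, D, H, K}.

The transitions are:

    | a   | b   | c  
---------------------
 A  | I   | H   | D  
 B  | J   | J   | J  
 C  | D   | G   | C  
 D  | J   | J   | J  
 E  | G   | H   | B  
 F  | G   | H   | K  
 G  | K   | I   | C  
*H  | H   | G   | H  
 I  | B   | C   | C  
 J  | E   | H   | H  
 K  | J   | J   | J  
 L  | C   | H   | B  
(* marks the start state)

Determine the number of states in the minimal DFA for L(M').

5

States {A,F,L} cannot be reached from the start state, so discard them.
Initial partition by acceptance: {B,D,H,K} | {C,E,G,I,J}.
On input a, block {B,D,H,K} splits into {B,D,K} and {H}.
Refine {C,E,G,I,J} on symbol a: members go to different blocks, giving {C,G,I} and {E,J}.
On input a, block {E,J} splits into {E} and {J}.
The partition is now stable with 5 blocks: {B,D,K} | {C,G,I} | {H} | {E} | {J}.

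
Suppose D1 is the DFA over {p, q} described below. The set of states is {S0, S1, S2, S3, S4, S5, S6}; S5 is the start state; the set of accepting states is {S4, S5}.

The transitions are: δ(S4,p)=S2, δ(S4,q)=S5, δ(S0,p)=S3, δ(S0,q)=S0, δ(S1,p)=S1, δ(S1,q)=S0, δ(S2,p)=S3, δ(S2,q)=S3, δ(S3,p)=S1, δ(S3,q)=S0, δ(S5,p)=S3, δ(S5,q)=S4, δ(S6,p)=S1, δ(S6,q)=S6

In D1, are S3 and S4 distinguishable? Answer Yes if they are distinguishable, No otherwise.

States {S6} cannot be reached from the start state, so discard them.
Initial partition by acceptance: {S4,S5} | {S0,S1,S2,S3}.
Stable partition: {S4,S5} | {S0,S1,S2,S3} — 2 equivalence classes.
S3 and S4 end up in different blocks, so they are distinguishable. For instance, the string 'ε' is accepted from only S4.

Yes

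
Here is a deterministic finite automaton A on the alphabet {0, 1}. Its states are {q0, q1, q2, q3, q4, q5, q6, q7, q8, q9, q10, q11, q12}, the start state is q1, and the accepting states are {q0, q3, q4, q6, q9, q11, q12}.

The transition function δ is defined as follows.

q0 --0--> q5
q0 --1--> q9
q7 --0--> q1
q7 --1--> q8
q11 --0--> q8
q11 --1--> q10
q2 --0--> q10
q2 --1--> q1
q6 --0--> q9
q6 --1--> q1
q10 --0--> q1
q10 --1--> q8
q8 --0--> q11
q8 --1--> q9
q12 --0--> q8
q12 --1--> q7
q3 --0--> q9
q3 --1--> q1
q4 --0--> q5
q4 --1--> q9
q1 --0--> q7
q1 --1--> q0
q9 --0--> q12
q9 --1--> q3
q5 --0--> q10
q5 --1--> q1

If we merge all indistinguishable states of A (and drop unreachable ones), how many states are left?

8

States {q2,q4,q6} cannot be reached from the start state, so discard them.
P0 = {q0,q3,q9,q11,q12} | {q1,q5,q7,q8,q10}.
On input 0, block {q0,q3,q9,q11,q12} splits into {q0,q11,q12} and {q3,q9}.
Split {q0,q11,q12} by δ(·,1) → {q11,q12} and {q0}.
Refine {q1,q5,q7,q8,q10} on symbol 0: members go to different blocks, giving {q1,q5,q7,q10} and {q8}.
On input 1, block {q1,q5,q7,q10} splits into {q7,q10} and {q1} and {q5}.
On input 0, block {q3,q9} splits into {q3} and {q9}.
The partition is now stable with 8 blocks: {q11,q12} | {q7,q10} | {q3} | {q0} | {q8} | {q1} | {q5} | {q9}.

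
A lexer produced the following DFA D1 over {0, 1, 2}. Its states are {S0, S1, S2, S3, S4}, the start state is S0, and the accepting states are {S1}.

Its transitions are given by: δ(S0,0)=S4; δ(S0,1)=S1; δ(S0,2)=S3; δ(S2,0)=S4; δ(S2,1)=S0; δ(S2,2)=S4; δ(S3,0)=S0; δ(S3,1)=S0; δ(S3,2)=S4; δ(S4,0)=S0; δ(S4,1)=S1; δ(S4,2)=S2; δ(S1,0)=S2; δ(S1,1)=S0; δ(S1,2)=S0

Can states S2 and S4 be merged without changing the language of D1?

All states are reachable from the start state.
Initial partition by acceptance: {S1} | {S0,S2,S3,S4}.
On input 1, block {S0,S2,S3,S4} splits into {S0,S4} and {S2,S3}.
The partition is now stable with 3 blocks: {S1} | {S0,S4} | {S2,S3}.
S2 and S4 end up in different blocks, so they are distinguishable. For instance, the string '1' is accepted from only S4.

No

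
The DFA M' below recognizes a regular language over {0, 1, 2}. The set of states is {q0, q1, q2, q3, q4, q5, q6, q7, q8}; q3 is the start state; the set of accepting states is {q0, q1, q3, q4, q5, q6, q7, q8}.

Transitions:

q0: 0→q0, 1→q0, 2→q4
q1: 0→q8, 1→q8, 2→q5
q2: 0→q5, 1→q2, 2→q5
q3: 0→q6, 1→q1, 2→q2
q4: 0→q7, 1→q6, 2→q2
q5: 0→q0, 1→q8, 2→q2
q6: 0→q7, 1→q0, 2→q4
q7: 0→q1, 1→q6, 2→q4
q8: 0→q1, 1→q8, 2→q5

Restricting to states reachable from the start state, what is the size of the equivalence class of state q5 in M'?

P0 = {q0,q1,q3,q4,q5,q6,q7,q8} | {q2}.
On input 2, block {q0,q1,q3,q4,q5,q6,q7,q8} splits into {q0,q1,q6,q7,q8} and {q3,q4,q5}.
The partition is now stable with 3 blocks: {q0,q1,q6,q7,q8} | {q2} | {q3,q4,q5}.
State q5 belongs to the block {q3,q4,q5}, which has 3 states.

3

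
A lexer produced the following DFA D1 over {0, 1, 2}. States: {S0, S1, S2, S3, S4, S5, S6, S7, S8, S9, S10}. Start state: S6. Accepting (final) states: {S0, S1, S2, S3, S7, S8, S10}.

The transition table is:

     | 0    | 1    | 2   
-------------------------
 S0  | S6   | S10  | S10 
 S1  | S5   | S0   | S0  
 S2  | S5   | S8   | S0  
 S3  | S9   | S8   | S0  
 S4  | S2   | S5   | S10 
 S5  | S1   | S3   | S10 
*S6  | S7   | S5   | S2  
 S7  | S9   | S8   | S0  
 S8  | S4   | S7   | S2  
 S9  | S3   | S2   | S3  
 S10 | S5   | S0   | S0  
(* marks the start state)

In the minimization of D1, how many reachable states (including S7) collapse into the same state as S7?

Initial partition by acceptance: {S0,S1,S2,S3,S7,S8,S10} | {S4,S5,S6,S9}.
Split {S4,S5,S6,S9} by δ(·,1) → {S4,S6} and {S5,S9}.
On input 0, block {S0,S1,S2,S3,S7,S8,S10} splits into {S1,S2,S3,S7,S10} and {S0,S8}.
No further refinement is possible. Final partition (4 blocks): {S1,S2,S3,S7,S10} | {S4,S6} | {S5,S9} | {S0,S8}.
The equivalence class containing S7 is {S1,S2,S3,S7,S10}, of size 5.

5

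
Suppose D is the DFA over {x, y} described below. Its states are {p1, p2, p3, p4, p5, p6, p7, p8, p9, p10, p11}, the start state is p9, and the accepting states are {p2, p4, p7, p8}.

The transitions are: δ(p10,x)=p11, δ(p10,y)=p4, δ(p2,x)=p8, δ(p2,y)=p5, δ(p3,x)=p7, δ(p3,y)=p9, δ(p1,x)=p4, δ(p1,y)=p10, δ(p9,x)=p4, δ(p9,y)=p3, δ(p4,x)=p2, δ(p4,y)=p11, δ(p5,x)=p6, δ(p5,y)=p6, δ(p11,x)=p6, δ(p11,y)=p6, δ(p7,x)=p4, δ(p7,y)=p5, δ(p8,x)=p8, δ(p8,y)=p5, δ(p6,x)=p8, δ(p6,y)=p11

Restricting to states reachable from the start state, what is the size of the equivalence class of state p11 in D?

2

Reachable states from the start: {p2,p3,p4,p5,p6,p7,p8,p9,p11}. Unreachable: {p1,p10} — drop them.
Start with accepting vs non-accepting: {p2,p4,p7,p8} | {p3,p5,p6,p9,p11}.
Split {p3,p5,p6,p9,p11} by δ(·,x) → {p3,p6,p9} and {p5,p11}.
Split {p3,p6,p9} by δ(·,y) → {p3,p9} and {p6}.
No further refinement is possible. Final partition (4 blocks): {p2,p4,p7,p8} | {p3,p9} | {p5,p11} | {p6}.
The equivalence class containing p11 is {p5,p11}, of size 2.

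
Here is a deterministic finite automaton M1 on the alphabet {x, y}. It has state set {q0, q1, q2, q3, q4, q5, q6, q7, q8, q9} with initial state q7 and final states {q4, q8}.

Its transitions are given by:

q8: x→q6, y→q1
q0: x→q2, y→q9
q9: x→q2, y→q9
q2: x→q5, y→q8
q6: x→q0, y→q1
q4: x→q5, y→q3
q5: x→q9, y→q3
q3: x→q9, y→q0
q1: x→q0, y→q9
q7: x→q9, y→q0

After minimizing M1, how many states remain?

Reachable states from the start: {q0,q1,q2,q3,q5,q6,q7,q8,q9}. Unreachable: {q4} — drop them.
Initial partition by acceptance: {q8} | {q0,q1,q2,q3,q5,q6,q7,q9}.
On input y, block {q0,q1,q2,q3,q5,q6,q7,q9} splits into {q0,q1,q3,q5,q6,q7,q9} and {q2}.
On input x, block {q0,q1,q3,q5,q6,q7,q9} splits into {q1,q3,q5,q6,q7} and {q0,q9}.
Refine {q1,q3,q5,q6,q7} on symbol y: members go to different blocks, giving {q1,q3,q7} and {q5,q6}.
The partition is now stable with 5 blocks: {q8} | {q1,q3,q7} | {q2} | {q0,q9} | {q5,q6}.

5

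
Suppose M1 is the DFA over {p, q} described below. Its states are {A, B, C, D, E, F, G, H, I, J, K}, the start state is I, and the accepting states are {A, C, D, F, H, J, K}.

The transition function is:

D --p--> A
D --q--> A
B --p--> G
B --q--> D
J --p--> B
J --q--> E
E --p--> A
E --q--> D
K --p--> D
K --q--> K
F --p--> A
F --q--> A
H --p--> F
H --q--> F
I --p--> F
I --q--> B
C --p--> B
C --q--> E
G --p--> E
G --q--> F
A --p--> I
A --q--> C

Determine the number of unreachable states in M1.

Starting at I and following transitions, the reachable set is {A, B, C, D, E, F, G, I}. That leaves H, J, K unreachable — 3 in total.

3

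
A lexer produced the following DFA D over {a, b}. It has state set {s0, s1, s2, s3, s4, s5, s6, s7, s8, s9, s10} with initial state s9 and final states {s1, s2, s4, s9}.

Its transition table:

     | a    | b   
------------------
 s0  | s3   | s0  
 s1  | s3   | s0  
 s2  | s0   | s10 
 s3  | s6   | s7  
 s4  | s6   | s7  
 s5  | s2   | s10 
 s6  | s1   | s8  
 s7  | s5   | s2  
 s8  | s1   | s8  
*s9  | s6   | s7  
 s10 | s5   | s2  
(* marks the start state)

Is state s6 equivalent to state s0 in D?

First remove the unreachable states {s4}; 10 states remain.
Start with accepting vs non-accepting: {s1,s2,s9} | {s0,s3,s5,s6,s7,s8,s10}.
Split {s0,s3,s5,s6,s7,s8,s10} by δ(·,a) → {s0,s3,s7,s10} and {s5,s6,s8}.
Refine {s1,s2,s9} on symbol a: members go to different blocks, giving {s1,s2} and {s9}.
Split {s0,s3,s7,s10} by δ(·,a) → {s3,s7,s10} and {s0}.
Split {s1,s2} by δ(·,a) → {s1} and {s2}.
Refine {s3,s7,s10} on symbol b: members go to different blocks, giving {s7,s10} and {s3}.
Split {s5,s6,s8} by δ(·,a) → {s6,s8} and {s5}.
Stable partition: {s1} | {s7,s10} | {s6,s8} | {s9} | {s0} | {s2} | {s3} | {s5} — 8 equivalence classes.
s6 and s0 end up in different blocks, so they are distinguishable. For instance, the string 'a' is accepted from only s6.

No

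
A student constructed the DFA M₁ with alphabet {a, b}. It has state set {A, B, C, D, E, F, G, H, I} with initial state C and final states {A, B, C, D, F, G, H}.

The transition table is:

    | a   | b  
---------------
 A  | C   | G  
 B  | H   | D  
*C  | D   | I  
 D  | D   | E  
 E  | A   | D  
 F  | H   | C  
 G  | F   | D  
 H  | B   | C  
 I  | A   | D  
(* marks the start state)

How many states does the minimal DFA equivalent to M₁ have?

4

Start with accepting vs non-accepting: {A,B,C,D,F,G,H} | {E,I}.
On input b, block {A,B,C,D,F,G,H} splits into {A,B,F,G,H} and {C,D}.
Refine {A,B,F,G,H} on symbol a: members go to different blocks, giving {B,F,G,H} and {A}.
Stable partition: {B,F,G,H} | {E,I} | {C,D} | {A} — 4 equivalence classes.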